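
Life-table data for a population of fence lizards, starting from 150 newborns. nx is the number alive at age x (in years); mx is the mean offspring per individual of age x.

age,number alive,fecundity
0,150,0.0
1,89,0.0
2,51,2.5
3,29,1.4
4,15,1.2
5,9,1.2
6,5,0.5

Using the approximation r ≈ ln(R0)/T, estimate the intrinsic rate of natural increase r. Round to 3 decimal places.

0.110

lx = nx/n0 = nx/150: 1, 0.59333…, 0.34, 0.19333…, 0.1, 0.06, 0.03333…
R0 = Σ lx·mx = 0 + 0 + 0.85 + 0.27067… + 0.12 + 0.072 + 0.01667… = 1.329333…
Σ x·lx·mx = 3.452…; T = 3.452…/1.329333… = 2.59679…
r ≈ ln(R0)/T = ln(1.329333…)/2.59679… = 0.10963… → 0.110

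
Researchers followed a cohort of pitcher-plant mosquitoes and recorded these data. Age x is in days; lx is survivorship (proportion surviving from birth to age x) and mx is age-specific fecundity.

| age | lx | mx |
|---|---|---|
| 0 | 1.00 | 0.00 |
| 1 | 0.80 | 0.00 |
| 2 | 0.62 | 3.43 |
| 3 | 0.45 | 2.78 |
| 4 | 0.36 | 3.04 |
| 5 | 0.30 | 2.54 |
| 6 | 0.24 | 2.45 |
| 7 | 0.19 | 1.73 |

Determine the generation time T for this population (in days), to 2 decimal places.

lx·mx: 0, 0, 2.1266, 1.251, 1.0944, 0.762, 0.588, 0.3287 → R0 = 6.1507
x·lx·mx: 0, 0, 4.2532, 3.753, 4.3776, 3.81, 3.528, 2.3009 → Σ = 22.0227
T = 22.0227 / 6.1507 = 3.580519… → 3.58

3.58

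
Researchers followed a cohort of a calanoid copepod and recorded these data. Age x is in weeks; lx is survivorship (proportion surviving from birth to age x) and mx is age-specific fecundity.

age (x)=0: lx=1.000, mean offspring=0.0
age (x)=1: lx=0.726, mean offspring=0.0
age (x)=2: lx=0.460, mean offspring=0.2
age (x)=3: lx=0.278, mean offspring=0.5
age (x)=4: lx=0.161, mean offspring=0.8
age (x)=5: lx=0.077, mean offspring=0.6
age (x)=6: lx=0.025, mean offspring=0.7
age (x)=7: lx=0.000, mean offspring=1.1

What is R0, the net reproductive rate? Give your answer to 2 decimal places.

0.42

lx·mx by age: 0, 0, 0.092, 0.139, 0.1288, 0.0462, 0.0175, 0
R0 = Σ lx·mx = 0.4235 → 0.42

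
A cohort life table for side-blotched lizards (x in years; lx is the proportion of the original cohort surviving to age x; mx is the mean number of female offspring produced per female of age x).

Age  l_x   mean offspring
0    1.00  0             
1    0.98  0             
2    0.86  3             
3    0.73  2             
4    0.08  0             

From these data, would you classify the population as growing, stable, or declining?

R0 = Σ lx·mx = 0 + 0 + 2.58 + 1.46 + 0 = 4.04
R0 > 1, so the population is growing.

growing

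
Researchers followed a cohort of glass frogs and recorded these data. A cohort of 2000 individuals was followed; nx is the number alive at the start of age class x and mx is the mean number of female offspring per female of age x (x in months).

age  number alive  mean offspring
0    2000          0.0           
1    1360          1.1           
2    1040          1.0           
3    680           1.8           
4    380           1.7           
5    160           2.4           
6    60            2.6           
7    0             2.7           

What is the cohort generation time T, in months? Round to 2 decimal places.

2.57

lx = nx/n0 = nx/2000: 1, 0.68, 0.52, 0.34, 0.19, 0.08, 0.03, 0
lx·mx: 0, 0.748, 0.52, 0.612, 0.323, 0.192, 0.078, 0 → R0 = 2.473
x·lx·mx: 0, 0.748, 1.04, 1.836, 1.292, 0.96, 0.468, 0 → Σ = 6.344
T = 6.344 / 2.473 = 2.565305… → 2.57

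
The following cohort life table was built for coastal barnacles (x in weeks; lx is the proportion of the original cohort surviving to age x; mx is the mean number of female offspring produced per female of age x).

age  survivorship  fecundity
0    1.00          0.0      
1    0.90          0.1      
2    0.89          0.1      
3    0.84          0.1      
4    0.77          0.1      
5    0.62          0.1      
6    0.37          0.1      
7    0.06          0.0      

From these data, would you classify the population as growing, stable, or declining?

declining

R0 = Σ lx·mx = 0 + 0.09 + 0.089 + 0.084 + 0.077 + 0.062 + 0.037 + 0 = 0.439
R0 < 1, so the population is declining.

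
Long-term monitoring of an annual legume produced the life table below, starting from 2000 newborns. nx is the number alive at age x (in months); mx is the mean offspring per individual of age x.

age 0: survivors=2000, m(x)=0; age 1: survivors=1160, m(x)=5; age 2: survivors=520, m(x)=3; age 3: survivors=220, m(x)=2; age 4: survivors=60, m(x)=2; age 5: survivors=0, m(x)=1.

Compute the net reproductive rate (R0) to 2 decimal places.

lx = nx/n0 = nx/2000: 1, 0.58, 0.26, 0.11, 0.03, 0
lx·mx by age: 0, 2.9, 0.78, 0.22, 0.06, 0
R0 = Σ lx·mx = 3.96 → 3.96

3.96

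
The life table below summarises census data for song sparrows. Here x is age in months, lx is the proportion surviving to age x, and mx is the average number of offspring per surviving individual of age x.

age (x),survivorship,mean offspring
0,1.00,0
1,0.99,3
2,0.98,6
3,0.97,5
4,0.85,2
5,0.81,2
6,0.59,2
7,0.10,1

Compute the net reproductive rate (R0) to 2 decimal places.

18.30

lx·mx by age: 0, 2.97, 5.88, 4.85, 1.7, 1.62, 1.18, 0.1
R0 = Σ lx·mx = 18.3 → 18.30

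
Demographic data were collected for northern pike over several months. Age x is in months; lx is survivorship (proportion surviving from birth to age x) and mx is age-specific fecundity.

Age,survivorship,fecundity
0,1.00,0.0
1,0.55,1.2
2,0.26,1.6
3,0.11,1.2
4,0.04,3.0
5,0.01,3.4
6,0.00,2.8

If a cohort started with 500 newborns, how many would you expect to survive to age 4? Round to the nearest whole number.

20

Expected survivors = N0 · l_4 = 500 × 0.04 = 20 → 20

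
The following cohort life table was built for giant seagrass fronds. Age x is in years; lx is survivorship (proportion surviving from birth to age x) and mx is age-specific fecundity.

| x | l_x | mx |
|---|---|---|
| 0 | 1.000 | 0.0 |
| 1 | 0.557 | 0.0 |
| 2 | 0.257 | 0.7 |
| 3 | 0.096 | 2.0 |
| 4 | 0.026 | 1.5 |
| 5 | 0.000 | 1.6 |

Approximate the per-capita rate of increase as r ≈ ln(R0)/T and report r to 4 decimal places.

-0.3347

R0 = Σ lx·mx = 0 + 0 + 0.1799 + 0.192 + 0.039 + 0 = 0.4109
Σ x·lx·mx = 1.0918; T = 1.0918/0.4109 = 2.65709…
r ≈ ln(R0)/T = ln(0.4109)/2.65709… = -0.334729… → -0.3347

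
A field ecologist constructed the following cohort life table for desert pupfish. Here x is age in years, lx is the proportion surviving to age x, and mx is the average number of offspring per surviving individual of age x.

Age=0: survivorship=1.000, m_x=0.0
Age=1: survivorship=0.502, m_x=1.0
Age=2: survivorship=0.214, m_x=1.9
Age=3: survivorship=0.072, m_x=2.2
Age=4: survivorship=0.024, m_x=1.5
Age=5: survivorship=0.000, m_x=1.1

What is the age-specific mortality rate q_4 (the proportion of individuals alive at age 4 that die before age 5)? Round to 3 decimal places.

q_4 = (l_4 − l_5) / l_4 = (0.024 − 0) / 0.024
     = 0.024 / 0.024 = 1 → 1.000

1.000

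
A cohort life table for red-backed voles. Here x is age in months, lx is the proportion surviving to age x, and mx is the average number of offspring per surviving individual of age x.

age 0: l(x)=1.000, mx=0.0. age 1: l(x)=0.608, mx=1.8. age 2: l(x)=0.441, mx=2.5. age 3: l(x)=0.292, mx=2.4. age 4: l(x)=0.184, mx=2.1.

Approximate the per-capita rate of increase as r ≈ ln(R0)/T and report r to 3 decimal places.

R0 = Σ lx·mx = 0 + 1.0944 + 1.1025 + 0.7008 + 0.3864 = 3.2841
Σ x·lx·mx = 6.9474; T = 6.9474/3.2841 = 2.11547…
r ≈ ln(R0)/T = ln(3.2841)/2.11547… = 0.5621… → 0.562

0.562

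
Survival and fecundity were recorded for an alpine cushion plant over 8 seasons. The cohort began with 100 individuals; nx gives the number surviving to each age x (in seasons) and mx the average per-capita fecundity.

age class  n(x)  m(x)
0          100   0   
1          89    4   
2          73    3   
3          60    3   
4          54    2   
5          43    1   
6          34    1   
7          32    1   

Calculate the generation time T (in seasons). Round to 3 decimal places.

lx = nx/n0 = nx/100: 1, 0.89, 0.73, 0.6, 0.54, 0.43, 0.34, 0.32
lx·mx: 0, 3.56, 2.19, 1.8, 1.08, 0.43, 0.34, 0.32 → R0 = 9.72
x·lx·mx: 0, 3.56, 4.38, 5.4, 4.32, 2.15, 2.04, 2.24 → Σ = 24.09
T = 24.09 / 9.72 = 2.478395… → 2.478

2.478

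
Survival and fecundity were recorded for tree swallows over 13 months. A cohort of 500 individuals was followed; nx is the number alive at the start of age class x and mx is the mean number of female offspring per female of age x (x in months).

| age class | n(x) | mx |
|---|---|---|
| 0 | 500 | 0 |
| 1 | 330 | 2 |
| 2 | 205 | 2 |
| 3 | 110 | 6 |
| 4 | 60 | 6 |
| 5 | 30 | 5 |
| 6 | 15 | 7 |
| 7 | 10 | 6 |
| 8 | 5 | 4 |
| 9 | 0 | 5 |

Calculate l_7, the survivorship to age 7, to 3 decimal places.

l_7 = n_7/n_0 = 10/500 = 0.02 → 0.020

0.020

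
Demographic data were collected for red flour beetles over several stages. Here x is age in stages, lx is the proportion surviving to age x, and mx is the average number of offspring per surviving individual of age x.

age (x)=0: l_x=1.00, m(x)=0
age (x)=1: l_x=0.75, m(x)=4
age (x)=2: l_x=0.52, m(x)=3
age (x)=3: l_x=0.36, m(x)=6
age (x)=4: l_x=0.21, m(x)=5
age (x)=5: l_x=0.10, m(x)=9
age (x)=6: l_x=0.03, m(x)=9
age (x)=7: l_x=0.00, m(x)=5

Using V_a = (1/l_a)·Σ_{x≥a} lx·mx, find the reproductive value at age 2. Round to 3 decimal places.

11.423

lx·mx for x ≥ 2: 1.56, 2.16, 1.05, 0.9, 0.27, 0 → sum = 5.94
V_2 = 5.94 / l_2 = 5.94 / 0.52 = 11.423077… → 11.423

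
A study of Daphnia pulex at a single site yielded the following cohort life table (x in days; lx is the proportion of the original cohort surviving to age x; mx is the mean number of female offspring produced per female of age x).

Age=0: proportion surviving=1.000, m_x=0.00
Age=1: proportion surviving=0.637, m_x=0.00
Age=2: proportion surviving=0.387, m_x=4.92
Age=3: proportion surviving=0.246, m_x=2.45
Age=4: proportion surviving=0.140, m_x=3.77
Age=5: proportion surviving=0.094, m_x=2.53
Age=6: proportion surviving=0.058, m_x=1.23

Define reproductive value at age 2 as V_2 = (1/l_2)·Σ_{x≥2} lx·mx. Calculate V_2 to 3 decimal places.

lx·mx for x ≥ 2: 1.90404, 0.6027, 0.5278, 0.23782, 0.07134 → sum = 3.3437
V_2 = 3.3437 / l_2 = 3.3437 / 0.387 = 8.640052… → 8.640

8.640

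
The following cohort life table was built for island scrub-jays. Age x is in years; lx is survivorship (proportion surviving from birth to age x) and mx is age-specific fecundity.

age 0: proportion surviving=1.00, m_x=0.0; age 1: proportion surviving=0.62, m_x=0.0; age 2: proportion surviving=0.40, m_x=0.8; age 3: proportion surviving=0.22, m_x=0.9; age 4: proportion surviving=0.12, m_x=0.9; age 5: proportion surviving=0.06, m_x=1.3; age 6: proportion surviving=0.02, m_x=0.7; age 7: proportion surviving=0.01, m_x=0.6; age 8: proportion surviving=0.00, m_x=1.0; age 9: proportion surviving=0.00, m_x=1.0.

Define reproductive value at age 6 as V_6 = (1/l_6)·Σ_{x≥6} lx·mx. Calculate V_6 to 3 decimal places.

1.000

lx·mx for x ≥ 6: 0.014, 0.006, 0, 0 → sum = 0.02
V_6 = 0.02 / l_6 = 0.02 / 0.02 = 1 → 1.000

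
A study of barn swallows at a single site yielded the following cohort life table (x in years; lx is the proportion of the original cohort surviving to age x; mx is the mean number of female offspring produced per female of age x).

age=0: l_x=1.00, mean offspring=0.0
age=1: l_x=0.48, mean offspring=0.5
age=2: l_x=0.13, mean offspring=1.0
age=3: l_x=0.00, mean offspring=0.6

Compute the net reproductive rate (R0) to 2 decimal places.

lx·mx by age: 0, 0.24, 0.13, 0
R0 = Σ lx·mx = 0.37 → 0.37

0.37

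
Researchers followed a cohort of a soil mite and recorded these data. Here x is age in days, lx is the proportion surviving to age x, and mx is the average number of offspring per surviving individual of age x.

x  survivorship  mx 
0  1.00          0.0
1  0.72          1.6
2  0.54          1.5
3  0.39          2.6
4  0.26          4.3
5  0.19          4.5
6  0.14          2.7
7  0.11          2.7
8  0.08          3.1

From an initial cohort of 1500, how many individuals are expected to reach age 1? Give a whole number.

Expected survivors = N0 · l_1 = 1500 × 0.72 = 1080 → 1080

1080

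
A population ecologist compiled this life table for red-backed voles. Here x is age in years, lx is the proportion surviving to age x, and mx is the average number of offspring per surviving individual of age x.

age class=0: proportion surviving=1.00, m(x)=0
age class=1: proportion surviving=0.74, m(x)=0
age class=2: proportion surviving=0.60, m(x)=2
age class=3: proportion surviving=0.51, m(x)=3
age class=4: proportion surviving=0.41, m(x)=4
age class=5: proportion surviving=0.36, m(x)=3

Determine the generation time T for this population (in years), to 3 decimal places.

3.477

lx·mx: 0, 0, 1.2, 1.53, 1.64, 1.08 → R0 = 5.45
x·lx·mx: 0, 0, 2.4, 4.59, 6.56, 5.4 → Σ = 18.95
T = 18.95 / 5.45 = 3.477064… → 3.477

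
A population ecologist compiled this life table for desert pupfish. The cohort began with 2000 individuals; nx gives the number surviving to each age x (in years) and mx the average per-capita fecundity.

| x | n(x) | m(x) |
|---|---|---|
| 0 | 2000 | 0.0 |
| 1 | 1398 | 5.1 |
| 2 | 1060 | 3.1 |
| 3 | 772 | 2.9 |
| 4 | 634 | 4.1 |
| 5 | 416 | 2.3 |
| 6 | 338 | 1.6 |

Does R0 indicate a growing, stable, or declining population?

growing

lx = nx/n0 = nx/2000: 1, 0.699, 0.53, 0.386, 0.317, 0.208, 0.169
R0 = Σ lx·mx = 0 + 3.5649 + 1.643 + 1.1194 + 1.2997 + 0.4784 + 0.2704 = 8.3758
R0 > 1, so the population is growing.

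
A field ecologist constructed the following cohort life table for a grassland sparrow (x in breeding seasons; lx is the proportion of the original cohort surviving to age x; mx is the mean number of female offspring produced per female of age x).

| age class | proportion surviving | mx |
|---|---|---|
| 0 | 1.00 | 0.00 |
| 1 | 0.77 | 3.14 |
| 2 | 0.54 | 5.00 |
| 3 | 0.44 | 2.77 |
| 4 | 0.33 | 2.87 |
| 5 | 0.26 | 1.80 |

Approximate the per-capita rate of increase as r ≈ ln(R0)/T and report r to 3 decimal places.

0.902

R0 = Σ lx·mx = 0 + 2.4178 + 2.7 + 1.2188 + 0.9471 + 0.468 = 7.7517
Σ x·lx·mx = 17.6026; T = 17.6026/7.7517 = 2.27081…
r ≈ ln(R0)/T = ln(7.7517)/2.27081… = 0.90184… → 0.902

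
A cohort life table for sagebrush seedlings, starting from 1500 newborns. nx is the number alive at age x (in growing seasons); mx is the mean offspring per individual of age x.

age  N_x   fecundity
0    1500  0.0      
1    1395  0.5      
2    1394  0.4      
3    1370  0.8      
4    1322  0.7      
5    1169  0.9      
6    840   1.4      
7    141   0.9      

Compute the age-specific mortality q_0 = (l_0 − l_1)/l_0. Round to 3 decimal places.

0.070

lx = nx/n0 = nx/1500: 1, 0.93, 0.92933…, 0.91333…, 0.88133…, 0.77933…, 0.56, 0.094
q_0 = (l_0 − l_1) / l_0 = (1 − 0.93) / 1
     = 0.07 / 1 = 0.07 → 0.070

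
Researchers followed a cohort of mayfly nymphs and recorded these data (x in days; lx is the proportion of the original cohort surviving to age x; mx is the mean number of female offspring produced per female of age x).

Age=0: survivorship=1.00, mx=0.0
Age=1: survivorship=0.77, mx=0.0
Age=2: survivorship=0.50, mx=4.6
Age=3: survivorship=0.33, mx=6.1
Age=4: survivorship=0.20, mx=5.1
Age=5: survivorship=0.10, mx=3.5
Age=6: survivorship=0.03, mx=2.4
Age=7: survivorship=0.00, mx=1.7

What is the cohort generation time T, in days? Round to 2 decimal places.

2.94

lx·mx: 0, 0, 2.3, 2.013, 1.02, 0.35, 0.072, 0 → R0 = 5.755
x·lx·mx: 0, 0, 4.6, 6.039, 4.08, 1.75, 0.432, 0 → Σ = 16.901
T = 16.901 / 5.755 = 2.936751… → 2.94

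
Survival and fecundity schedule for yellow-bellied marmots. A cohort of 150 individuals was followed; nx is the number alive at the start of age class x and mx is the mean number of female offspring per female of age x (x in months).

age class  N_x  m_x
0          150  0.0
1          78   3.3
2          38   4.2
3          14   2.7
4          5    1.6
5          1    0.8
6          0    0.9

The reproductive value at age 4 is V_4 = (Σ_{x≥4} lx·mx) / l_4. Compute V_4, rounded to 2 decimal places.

lx = nx/n0 = nx/150: 1, 0.52, 0.25333…, 0.09333…, 0.03333…, 0.00667…, 0
lx·mx for x ≥ 4: 0.053333…, 0.005333…, 0 → sum = 0.058667…
V_4 = 0.058667… / l_4 = 0.058667… / 0.033333… = 1.76… → 1.76

1.76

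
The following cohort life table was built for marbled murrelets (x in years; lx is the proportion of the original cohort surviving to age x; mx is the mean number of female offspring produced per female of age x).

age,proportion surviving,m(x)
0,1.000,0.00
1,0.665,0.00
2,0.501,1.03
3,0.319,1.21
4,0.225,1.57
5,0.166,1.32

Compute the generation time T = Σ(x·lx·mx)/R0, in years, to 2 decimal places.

lx·mx: 0, 0, 0.51603, 0.38599, 0.35325, 0.21912 → R0 = 1.47439
x·lx·mx: 0, 0, 1.03206, 1.15797, 1.413, 1.0956 → Σ = 4.69863
T = 4.69863 / 1.47439 = 3.18683… → 3.19

3.19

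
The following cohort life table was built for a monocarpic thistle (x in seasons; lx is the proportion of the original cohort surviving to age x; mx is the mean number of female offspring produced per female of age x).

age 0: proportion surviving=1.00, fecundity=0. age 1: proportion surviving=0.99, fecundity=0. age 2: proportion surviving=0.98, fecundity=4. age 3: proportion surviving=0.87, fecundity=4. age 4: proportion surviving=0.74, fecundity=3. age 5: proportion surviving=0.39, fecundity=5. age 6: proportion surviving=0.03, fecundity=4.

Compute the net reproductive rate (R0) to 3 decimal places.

11.690

lx·mx by age: 0, 0, 3.92, 3.48, 2.22, 1.95, 0.12
R0 = Σ lx·mx = 11.69 → 11.690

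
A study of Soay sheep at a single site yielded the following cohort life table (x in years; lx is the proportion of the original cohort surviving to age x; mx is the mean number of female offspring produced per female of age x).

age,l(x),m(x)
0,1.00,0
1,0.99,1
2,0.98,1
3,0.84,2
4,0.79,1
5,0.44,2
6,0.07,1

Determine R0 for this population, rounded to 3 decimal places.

lx·mx by age: 0, 0.99, 0.98, 1.68, 0.79, 0.88, 0.07
R0 = Σ lx·mx = 5.39 → 5.390

5.390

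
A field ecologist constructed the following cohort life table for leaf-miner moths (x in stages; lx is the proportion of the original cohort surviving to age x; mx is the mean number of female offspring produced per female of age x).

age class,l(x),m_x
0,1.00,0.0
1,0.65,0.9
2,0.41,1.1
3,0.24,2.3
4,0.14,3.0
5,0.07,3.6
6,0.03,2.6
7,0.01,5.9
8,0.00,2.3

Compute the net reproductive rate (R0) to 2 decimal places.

lx·mx by age: 0, 0.585, 0.451, 0.552, 0.42, 0.252, 0.078, 0.059, 0
R0 = Σ lx·mx = 2.397 → 2.40

2.40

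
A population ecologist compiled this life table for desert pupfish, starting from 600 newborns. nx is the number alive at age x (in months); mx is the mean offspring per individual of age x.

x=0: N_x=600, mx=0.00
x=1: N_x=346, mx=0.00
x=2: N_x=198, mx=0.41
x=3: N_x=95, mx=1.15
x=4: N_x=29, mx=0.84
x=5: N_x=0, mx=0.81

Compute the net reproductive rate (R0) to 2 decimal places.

lx = nx/n0 = nx/600: 1, 0.57667…, 0.33, 0.15833…, 0.04833…, 0
lx·mx by age: 0, 0, 0.1353, 0.182083…, 0.0406…, 0
R0 = Σ lx·mx = 0.357983… → 0.36

0.36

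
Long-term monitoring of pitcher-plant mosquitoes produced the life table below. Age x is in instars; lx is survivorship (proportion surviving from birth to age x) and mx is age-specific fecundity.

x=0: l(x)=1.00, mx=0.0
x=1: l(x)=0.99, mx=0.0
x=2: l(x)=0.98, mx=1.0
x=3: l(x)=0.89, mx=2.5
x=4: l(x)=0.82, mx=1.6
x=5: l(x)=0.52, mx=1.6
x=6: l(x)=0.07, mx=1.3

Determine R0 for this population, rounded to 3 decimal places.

5.440

lx·mx by age: 0, 0, 0.98, 2.225, 1.312, 0.832, 0.091
R0 = Σ lx·mx = 5.44 → 5.440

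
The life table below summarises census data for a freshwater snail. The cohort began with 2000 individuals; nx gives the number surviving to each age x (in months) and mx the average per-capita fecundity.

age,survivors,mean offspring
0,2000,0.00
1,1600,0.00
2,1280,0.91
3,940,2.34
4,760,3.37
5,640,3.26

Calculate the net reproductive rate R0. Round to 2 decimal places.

4.01

lx = nx/n0 = nx/2000: 1, 0.8, 0.64, 0.47, 0.38, 0.32
lx·mx by age: 0, 0, 0.5824, 1.0998, 1.2806, 1.0432
R0 = Σ lx·mx = 4.006 → 4.01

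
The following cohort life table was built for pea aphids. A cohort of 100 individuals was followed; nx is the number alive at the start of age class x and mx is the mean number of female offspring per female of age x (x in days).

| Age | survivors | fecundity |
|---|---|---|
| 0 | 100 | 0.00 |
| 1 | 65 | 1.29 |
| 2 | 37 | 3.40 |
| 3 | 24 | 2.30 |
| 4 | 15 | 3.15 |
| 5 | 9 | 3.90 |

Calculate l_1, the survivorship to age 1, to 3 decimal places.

0.650

l_1 = n_1/n_0 = 65/100 = 0.65 → 0.650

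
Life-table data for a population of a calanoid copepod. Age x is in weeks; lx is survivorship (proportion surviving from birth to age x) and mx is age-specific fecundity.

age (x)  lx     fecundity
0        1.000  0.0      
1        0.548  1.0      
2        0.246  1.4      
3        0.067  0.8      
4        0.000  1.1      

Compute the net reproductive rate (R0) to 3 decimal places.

0.946

lx·mx by age: 0, 0.548, 0.3444, 0.0536, 0
R0 = Σ lx·mx = 0.946 → 0.946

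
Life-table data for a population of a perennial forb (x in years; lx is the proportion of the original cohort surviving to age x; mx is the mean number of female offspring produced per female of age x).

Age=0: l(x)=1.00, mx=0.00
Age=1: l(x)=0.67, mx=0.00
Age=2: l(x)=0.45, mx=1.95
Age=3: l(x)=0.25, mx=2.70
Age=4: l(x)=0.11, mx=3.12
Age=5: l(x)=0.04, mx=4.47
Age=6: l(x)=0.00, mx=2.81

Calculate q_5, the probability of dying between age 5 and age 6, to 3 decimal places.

1.000

q_5 = (l_5 − l_6) / l_5 = (0.04 − 0) / 0.04
     = 0.04 / 0.04 = 1 → 1.000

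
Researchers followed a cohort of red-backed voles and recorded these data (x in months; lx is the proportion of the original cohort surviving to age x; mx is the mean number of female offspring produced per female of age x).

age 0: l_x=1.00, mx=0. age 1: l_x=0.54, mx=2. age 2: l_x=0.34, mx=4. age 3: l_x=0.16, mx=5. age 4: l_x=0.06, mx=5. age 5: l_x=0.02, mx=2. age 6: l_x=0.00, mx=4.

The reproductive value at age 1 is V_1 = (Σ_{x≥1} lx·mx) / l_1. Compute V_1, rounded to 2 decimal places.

lx·mx for x ≥ 1: 1.08, 1.36, 0.8, 0.3, 0.04, 0 → sum = 3.58
V_1 = 3.58 / l_1 = 3.58 / 0.54 = 6.62963… → 6.63

6.63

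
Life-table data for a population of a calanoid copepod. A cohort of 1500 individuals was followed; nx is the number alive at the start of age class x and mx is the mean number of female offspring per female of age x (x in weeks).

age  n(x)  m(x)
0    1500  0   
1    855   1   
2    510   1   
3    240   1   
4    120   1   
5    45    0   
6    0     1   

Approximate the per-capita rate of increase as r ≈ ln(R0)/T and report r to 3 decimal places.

lx = nx/n0 = nx/1500: 1, 0.57, 0.34, 0.16, 0.08, 0.03, 0
R0 = Σ lx·mx = 0 + 0.57 + 0.34 + 0.16 + 0.08 + 0 + 0 = 1.15
Σ x·lx·mx = 2.05; T = 2.05/1.15 = 1.78261…
r ≈ ln(R0)/T = ln(1.15)/1.78261… = 0.0784… → 0.078

0.078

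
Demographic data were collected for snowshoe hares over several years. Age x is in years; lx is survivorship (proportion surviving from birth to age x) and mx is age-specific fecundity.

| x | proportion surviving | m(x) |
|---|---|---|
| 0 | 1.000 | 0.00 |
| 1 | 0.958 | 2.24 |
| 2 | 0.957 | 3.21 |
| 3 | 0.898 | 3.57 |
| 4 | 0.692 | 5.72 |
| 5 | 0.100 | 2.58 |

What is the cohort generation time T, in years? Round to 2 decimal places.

2.77

lx·mx: 0, 2.14592, 3.07197, 3.20586, 3.95824, 0.258 → R0 = 12.63999
x·lx·mx: 0, 2.14592, 6.14394, 9.61758, 15.83296, 1.29 → Σ = 35.0304
T = 35.0304 / 12.63999 = 2.771395… → 2.77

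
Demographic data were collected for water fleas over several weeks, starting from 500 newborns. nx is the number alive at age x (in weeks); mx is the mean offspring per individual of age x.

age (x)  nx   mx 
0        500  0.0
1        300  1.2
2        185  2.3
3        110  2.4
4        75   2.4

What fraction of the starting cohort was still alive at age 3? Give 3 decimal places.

0.220

l_3 = n_3/n_0 = 110/500 = 0.22 → 0.220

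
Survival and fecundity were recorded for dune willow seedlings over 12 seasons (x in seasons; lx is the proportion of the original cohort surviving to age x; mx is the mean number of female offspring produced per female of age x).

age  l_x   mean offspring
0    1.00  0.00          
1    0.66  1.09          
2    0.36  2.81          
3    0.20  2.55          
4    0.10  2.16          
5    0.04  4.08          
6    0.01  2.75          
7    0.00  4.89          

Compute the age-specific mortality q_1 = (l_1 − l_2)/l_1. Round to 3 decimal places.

0.455

q_1 = (l_1 − l_2) / l_1 = (0.66 − 0.36) / 0.66
     = 0.3 / 0.66 = 0.454545… → 0.455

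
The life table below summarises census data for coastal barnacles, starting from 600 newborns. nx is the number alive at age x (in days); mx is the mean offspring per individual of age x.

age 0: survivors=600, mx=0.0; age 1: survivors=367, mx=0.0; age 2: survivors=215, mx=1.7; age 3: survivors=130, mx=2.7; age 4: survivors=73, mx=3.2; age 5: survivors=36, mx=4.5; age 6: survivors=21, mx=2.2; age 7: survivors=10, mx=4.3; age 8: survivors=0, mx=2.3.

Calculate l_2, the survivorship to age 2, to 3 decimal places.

l_2 = n_2/n_0 = 215/600 = 0.358333… → 0.358

0.358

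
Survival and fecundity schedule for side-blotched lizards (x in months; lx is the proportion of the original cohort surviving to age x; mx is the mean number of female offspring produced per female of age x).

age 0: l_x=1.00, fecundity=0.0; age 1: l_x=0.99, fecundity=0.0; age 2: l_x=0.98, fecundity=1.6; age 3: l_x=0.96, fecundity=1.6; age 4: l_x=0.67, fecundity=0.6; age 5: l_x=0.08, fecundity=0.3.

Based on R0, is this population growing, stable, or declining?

growing

R0 = Σ lx·mx = 0 + 0 + 1.568 + 1.536 + 0.402 + 0.024 = 3.53
R0 > 1, so the population is growing.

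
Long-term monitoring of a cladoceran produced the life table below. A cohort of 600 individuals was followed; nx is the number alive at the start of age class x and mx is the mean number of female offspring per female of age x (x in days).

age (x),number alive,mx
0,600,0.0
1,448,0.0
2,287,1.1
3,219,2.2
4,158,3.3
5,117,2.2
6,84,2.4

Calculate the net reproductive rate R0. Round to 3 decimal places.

lx = nx/n0 = nx/600: 1, 0.74667…, 0.47833…, 0.365, 0.26333…, 0.195, 0.14
lx·mx by age: 0, 0, 0.526167…, 0.803, 0.869…, 0.429, 0.336
R0 = Σ lx·mx = 2.963167… → 2.963

2.963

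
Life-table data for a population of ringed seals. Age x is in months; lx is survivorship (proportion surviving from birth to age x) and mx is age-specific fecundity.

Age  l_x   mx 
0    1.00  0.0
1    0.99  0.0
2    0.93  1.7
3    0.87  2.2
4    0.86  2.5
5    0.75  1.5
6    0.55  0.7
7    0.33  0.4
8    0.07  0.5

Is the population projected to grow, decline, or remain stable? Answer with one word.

R0 = Σ lx·mx = 0 + 0 + 1.581 + 1.914 + 2.15 + 1.125 + 0.385 + 0.132 + 0.035 = 7.322
R0 > 1, so the population is growing.

growing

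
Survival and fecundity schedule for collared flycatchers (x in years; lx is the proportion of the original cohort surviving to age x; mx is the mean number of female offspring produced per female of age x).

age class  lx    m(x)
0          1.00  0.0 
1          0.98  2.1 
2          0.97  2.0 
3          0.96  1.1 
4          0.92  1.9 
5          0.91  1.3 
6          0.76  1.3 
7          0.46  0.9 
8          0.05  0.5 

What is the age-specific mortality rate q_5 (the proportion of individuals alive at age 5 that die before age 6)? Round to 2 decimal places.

0.16

q_5 = (l_5 − l_6) / l_5 = (0.91 − 0.76) / 0.91
     = 0.15 / 0.91 = 0.164835… → 0.16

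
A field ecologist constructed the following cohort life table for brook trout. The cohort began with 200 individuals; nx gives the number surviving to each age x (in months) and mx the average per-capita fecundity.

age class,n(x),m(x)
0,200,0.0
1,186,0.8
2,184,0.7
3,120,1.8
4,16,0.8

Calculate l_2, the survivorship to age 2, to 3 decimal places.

l_2 = n_2/n_0 = 184/200 = 0.92 → 0.920

0.920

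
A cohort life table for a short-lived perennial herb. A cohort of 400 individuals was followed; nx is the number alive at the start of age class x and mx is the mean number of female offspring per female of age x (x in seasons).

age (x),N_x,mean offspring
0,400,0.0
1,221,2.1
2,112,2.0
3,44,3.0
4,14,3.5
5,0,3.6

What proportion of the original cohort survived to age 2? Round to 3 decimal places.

0.280

l_2 = n_2/n_0 = 112/400 = 0.28 → 0.280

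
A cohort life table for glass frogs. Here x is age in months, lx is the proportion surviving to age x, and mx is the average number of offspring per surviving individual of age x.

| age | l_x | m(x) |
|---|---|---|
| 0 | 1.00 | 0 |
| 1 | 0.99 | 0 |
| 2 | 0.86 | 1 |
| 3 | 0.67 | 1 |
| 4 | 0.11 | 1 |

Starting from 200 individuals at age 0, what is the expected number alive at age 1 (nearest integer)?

198

Expected survivors = N0 · l_1 = 200 × 0.99 = 198 → 198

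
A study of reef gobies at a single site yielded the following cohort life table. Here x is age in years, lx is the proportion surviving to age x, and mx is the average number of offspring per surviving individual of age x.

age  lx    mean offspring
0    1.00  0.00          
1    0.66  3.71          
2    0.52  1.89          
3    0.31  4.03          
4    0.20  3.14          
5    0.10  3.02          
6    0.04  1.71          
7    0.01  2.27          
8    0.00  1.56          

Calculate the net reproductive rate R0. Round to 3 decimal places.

lx·mx by age: 0, 2.4486, 0.9828, 1.2493, 0.628, 0.302, 0.0684, 0.0227, 0
R0 = Σ lx·mx = 5.7018 → 5.702

5.702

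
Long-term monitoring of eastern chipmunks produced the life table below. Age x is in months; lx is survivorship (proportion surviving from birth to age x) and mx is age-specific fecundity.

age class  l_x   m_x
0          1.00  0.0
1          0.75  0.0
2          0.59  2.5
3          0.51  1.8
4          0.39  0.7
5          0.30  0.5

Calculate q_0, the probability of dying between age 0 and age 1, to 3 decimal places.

q_0 = (l_0 − l_1) / l_0 = (1 − 0.75) / 1
     = 0.25 / 1 = 0.25 → 0.250

0.250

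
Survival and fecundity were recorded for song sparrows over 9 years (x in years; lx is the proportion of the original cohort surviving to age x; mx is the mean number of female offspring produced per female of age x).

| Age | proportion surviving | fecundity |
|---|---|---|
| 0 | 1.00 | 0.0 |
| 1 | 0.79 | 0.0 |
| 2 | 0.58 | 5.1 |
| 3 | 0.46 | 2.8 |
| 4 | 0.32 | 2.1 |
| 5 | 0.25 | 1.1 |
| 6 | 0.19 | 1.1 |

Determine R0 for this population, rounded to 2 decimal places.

5.40

lx·mx by age: 0, 0, 2.958, 1.288, 0.672, 0.275, 0.209
R0 = Σ lx·mx = 5.402 → 5.40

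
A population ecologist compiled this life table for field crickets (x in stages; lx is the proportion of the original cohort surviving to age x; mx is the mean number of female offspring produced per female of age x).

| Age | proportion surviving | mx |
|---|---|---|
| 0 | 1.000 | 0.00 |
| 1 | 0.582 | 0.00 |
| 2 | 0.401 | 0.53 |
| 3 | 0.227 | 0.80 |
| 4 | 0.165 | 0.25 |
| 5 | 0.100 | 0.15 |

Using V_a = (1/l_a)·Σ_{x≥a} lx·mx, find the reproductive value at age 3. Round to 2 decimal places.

lx·mx for x ≥ 3: 0.1816, 0.04125, 0.015 → sum = 0.23785
V_3 = 0.23785 / l_3 = 0.23785 / 0.227 = 1.047797… → 1.05

1.05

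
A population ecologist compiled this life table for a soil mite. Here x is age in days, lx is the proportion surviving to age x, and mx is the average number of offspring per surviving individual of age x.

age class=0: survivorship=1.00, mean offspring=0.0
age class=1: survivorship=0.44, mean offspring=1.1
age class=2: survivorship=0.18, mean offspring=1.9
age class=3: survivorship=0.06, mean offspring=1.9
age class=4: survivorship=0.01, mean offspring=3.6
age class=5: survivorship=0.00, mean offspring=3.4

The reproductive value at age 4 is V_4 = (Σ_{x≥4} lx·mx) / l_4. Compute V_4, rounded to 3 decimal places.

lx·mx for x ≥ 4: 0.036, 0 → sum = 0.036
V_4 = 0.036 / l_4 = 0.036 / 0.01 = 3.6 → 3.600

3.600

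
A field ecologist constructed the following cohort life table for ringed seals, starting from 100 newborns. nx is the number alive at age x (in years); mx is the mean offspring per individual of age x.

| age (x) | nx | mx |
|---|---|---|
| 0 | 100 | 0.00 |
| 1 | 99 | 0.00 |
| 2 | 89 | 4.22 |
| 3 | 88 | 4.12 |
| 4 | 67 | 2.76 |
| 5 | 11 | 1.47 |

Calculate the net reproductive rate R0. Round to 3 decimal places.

9.392

lx = nx/n0 = nx/100: 1, 0.99, 0.89, 0.88, 0.67, 0.11
lx·mx by age: 0, 0, 3.7558, 3.6256, 1.8492, 0.1617
R0 = Σ lx·mx = 9.3923 → 9.392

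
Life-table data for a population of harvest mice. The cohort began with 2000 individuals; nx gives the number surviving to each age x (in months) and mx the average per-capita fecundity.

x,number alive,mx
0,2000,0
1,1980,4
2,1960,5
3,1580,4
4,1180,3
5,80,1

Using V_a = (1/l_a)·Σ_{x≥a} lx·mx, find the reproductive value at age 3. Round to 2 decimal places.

6.29

lx = nx/n0 = nx/2000: 1, 0.99, 0.98, 0.79, 0.59, 0.04
lx·mx for x ≥ 3: 3.16, 1.77, 0.04 → sum = 4.97
V_3 = 4.97 / l_3 = 4.97 / 0.79 = 6.291139… → 6.29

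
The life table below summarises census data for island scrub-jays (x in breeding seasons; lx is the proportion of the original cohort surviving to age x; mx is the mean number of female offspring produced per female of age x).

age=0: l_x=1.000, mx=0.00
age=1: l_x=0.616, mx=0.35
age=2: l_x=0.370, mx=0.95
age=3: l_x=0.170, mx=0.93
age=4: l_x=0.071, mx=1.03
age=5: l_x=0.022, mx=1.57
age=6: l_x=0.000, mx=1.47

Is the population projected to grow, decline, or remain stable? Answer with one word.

R0 = Σ lx·mx = 0 + 0.2156 + 0.3515 + 0.1581 + 0.07313 + 0.03454 + 0 = 0.83287
R0 < 1, so the population is declining.

declining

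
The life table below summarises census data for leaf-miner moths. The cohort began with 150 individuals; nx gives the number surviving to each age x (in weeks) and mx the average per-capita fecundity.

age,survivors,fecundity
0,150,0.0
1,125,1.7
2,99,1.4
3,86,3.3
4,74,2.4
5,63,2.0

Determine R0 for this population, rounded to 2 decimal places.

6.26

lx = nx/n0 = nx/150: 1, 0.83333…, 0.66, 0.57333…, 0.49333…, 0.42
lx·mx by age: 0, 1.416667…, 0.924, 1.892…, 1.184…, 0.84
R0 = Σ lx·mx = 6.256667… → 6.26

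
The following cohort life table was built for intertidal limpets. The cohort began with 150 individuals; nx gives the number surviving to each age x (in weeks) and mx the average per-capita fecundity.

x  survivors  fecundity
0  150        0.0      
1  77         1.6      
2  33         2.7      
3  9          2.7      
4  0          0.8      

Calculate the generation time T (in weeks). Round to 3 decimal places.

lx = nx/n0 = nx/150: 1, 0.51333…, 0.22, 0.06, 0
lx·mx: 0, 0.821333…, 0.594, 0.162, 0 → R0 = 1.577333…
x·lx·mx: 0, 0.821333…, 1.188, 0.486, 0 → Σ = 2.495333…
T = 2.495333… / 1.577333… = 1.581995… → 1.582

1.582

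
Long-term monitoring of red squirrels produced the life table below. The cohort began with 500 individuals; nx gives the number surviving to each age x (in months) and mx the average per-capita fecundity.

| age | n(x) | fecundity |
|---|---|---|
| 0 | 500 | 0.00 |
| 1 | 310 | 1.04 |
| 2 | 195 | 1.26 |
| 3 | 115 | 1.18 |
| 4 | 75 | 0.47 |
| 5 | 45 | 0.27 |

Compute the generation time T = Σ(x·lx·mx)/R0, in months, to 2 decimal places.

1.89

lx = nx/n0 = nx/500: 1, 0.62, 0.39, 0.23, 0.15, 0.09
lx·mx: 0, 0.6448, 0.4914, 0.2714, 0.0705, 0.0243 → R0 = 1.5024
x·lx·mx: 0, 0.6448, 0.9828, 0.8142, 0.282, 0.1215 → Σ = 2.8453
T = 2.8453 / 1.5024 = 1.893837… → 1.89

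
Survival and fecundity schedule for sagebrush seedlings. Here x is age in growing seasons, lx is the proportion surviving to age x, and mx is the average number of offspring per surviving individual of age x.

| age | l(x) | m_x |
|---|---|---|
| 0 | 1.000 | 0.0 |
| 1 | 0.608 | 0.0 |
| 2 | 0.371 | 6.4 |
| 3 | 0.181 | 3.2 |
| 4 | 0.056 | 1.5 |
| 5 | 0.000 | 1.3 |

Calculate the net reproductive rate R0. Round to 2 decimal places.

3.04

lx·mx by age: 0, 0, 2.3744, 0.5792, 0.084, 0
R0 = Σ lx·mx = 3.0376 → 3.04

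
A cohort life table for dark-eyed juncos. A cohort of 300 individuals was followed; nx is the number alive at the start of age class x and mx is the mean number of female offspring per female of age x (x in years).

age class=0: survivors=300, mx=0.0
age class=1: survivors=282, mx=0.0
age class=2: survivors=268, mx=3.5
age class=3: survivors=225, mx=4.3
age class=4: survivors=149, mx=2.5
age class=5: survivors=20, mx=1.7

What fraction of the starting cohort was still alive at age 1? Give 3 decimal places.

l_1 = n_1/n_0 = 282/300 = 0.94 → 0.940

0.940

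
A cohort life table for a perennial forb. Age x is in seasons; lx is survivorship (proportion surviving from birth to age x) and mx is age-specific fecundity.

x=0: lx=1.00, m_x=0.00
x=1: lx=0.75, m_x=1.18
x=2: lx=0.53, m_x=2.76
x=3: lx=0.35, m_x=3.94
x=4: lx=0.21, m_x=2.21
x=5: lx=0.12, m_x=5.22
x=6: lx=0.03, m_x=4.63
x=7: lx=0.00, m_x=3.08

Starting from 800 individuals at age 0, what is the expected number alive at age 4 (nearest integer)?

168

Expected survivors = N0 · l_4 = 800 × 0.21 = 168 → 168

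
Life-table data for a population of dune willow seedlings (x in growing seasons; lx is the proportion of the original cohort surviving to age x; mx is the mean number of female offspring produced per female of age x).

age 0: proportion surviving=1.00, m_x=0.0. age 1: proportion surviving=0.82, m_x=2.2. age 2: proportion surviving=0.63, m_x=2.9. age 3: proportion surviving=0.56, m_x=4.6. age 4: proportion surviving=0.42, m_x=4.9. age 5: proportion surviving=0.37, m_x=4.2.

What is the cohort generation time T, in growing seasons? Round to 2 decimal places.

2.97

lx·mx: 0, 1.804, 1.827, 2.576, 2.058, 1.554 → R0 = 9.819
x·lx·mx: 0, 1.804, 3.654, 7.728, 8.232, 7.77 → Σ = 29.188
T = 29.188 / 9.819 = 2.972604… → 2.97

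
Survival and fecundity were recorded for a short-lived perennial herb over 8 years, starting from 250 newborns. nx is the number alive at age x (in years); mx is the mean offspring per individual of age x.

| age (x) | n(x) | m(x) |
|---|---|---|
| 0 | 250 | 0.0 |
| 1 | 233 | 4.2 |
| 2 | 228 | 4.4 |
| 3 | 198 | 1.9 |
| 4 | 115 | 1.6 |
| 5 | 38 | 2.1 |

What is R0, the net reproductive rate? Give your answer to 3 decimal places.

lx = nx/n0 = nx/250: 1, 0.932, 0.912, 0.792, 0.46, 0.152
lx·mx by age: 0, 3.9144, 4.0128, 1.5048, 0.736, 0.3192
R0 = Σ lx·mx = 10.4872 → 10.487

10.487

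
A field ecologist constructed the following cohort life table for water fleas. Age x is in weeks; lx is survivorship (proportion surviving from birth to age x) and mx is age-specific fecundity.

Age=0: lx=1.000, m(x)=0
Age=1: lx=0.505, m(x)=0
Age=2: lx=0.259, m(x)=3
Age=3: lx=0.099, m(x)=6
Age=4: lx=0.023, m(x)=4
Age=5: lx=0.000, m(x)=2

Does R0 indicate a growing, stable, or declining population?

growing

R0 = Σ lx·mx = 0 + 0 + 0.777 + 0.594 + 0.092 + 0 = 1.463
R0 > 1, so the population is growing.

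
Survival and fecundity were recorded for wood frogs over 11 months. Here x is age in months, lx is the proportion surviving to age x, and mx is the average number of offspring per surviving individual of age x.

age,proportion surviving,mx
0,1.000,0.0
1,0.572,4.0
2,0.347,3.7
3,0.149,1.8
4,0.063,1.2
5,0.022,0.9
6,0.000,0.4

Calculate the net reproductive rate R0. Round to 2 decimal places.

lx·mx by age: 0, 2.288, 1.2839, 0.2682, 0.0756, 0.0198, 0
R0 = Σ lx·mx = 3.9355 → 3.94

3.94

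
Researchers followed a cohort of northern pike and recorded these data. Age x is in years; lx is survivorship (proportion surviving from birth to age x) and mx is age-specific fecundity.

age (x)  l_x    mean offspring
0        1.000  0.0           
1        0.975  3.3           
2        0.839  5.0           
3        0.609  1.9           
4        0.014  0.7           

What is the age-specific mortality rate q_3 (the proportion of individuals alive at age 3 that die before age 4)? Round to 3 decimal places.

q_3 = (l_3 − l_4) / l_3 = (0.609 − 0.014) / 0.609
     = 0.595 / 0.609 = 0.977011… → 0.977

0.977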